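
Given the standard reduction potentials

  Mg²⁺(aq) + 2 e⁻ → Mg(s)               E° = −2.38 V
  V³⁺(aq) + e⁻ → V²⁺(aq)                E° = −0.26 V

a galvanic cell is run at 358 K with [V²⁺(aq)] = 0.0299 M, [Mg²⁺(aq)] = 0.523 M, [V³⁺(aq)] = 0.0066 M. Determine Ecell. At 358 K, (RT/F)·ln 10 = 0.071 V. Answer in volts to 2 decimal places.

V³⁺/V²⁺ is reduced (cathode, E° = −0.26 V) and Mg²⁺/Mg is oxidized (anode).
The standard potential is −0.26 − (−2.38) = +2.12 V and the balanced reaction transfers n = 2 electrons.
The balanced reaction is 2 V³⁺(aq) + Mg(s) → 2 V²⁺(aq) + Mg²⁺(aq), so Q = ([V²⁺(aq)]^2·[Mg²⁺(aq)]) / [V³⁺(aq)]^2 = 10.7 and log Q = 1.031.
Applying E = E° − (RT ln10/nF)·log Q gives +2.12 − (0.071/2)(1.031) = +2.08 V.

+2.08 V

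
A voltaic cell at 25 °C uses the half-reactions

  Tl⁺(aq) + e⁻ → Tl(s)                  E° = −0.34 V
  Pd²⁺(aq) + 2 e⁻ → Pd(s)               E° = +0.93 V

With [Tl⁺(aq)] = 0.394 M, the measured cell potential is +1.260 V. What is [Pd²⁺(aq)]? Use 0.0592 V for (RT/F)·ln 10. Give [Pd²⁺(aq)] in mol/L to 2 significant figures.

With Pd²⁺/Pd at the cathode and Tl⁺/Tl at the anode, E°cell = +0.93 − (−0.34) = +1.27 V (n = 2).
From the Nernst equation, log Q = n(E° − E)/0.0592 = 2·(+1.27 − (+1.260))/0.0592 = 0.338.
For Pd²⁺(aq) + 2 Tl(s) → Pd(s) + 2 Tl⁺(aq), the reaction quotient is Q = [Tl⁺(aq)]^2 / [Pd²⁺(aq)].
Substituting the known concentrations and solving, log [Pd²⁺(aq)] = −1.147 and [Pd²⁺(aq)] = 0.071 M.

0.071 M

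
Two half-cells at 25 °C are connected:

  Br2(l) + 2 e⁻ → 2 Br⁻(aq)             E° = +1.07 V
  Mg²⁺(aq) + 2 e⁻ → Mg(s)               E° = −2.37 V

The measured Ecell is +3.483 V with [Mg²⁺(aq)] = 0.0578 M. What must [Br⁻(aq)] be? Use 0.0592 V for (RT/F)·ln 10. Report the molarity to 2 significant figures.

0.78 M

With Br₂/Br⁻ at the cathode and Mg²⁺/Mg at the anode, E°cell = +1.07 − (−2.37) = +3.44 V (n = 2).
Rearranging E = E° − (0.0592/n)·log Q gives log Q = 2(+3.44 − (+3.483))/0.0592 = −1.453.
The balanced reaction is Br2(l) + Mg(s) → 2 Br⁻(aq) + Mg²⁺(aq), so Q = [Br⁻(aq)]^2·[Mg²⁺(aq)].
Solving for the unknown gives log [Br⁻(aq)] = −0.107, so [Br⁻(aq)] ≈ 0.78 M.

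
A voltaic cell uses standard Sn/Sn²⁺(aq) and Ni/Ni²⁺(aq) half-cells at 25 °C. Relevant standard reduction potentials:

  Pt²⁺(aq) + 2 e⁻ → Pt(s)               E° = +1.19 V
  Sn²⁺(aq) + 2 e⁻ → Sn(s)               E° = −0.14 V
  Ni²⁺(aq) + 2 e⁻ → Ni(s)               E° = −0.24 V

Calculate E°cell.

+0.10 V

The Sn²⁺/Sn couple has the higher E°, so Sn ion is reduced (cathode) and Ni is oxidized (anode).
E°cell = E°(cathode) − E°(anode) = −0.14 − (−0.24) = +0.10 V.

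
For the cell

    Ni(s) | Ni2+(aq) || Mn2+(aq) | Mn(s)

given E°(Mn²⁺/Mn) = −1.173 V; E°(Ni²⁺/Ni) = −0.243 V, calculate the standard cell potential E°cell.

By convention the left-hand electrode in cell notation is the anode (oxidation) and the right-hand electrode is the cathode (reduction).
E°cell = E°(right) − E°(left) = −1.173 − (−0.243) = −0.930 V.
The negative sign shows that, as written, the cell would require an external voltage to drive the reaction.

−0.930 V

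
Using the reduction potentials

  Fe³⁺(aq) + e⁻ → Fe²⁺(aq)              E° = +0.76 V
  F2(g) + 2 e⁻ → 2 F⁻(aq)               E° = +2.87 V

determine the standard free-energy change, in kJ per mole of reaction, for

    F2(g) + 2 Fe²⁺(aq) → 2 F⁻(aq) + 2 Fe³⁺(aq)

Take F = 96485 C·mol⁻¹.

−407 kJ/mol

In the reaction as written F2(g) is reduced, so the F₂/F⁻ couple is the cathode and Fe³⁺/Fe²⁺ is the anode.
E°cell = +2.87 − (+0.76) = +2.11 V; balancing electrons gives n = 2.
ΔG° = −nFE°cell = −(2)(96485)(+2.11) J/mol = −407 kJ/mol.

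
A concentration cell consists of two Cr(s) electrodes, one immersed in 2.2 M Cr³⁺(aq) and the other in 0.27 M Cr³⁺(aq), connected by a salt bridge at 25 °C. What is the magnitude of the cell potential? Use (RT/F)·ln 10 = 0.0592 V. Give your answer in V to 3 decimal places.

For a concentration cell E°cell = 0, since both electrodes use the same couple.
The compartment with the higher Cr³⁺(aq) concentration (2.2 M) acts as the cathode; ions are reduced there and produced at the dilute (0.27 M) anode.
With n = 3, Ecell = −(0.0592/3)·log([dilute]/[conc]) = −(0.0592/3)·log(0.27/2.2) = +0.018 V.

0.018 V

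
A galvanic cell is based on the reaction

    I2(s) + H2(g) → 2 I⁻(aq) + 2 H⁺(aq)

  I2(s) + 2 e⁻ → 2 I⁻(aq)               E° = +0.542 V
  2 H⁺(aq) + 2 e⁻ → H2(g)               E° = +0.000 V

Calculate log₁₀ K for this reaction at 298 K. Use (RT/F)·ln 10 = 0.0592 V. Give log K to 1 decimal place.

log K = 18.3

The I₂/I⁻ couple is reduced (cathode); E°cell = +0.542 − (+0.000) = +0.542 V with n = 2.
At equilibrium E = 0, so log K = nE°cell / 0.0592 = (2)(+0.542) / 0.0592 = 18.3.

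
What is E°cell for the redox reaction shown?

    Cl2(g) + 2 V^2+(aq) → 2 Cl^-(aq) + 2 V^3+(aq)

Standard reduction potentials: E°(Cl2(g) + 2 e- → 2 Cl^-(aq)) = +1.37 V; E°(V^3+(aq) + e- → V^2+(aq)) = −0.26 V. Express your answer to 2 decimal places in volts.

Cl2(g) gains electrons, so the Cl₂/Cl⁻ couple is the cathode; the V³⁺/V²⁺ couple is the anode.
E°cell = E°(cathode) − E°(anode) = +1.37 − (−0.26) = +1.63 V.
The positive value indicates the reaction is spontaneous as written.

+1.63 V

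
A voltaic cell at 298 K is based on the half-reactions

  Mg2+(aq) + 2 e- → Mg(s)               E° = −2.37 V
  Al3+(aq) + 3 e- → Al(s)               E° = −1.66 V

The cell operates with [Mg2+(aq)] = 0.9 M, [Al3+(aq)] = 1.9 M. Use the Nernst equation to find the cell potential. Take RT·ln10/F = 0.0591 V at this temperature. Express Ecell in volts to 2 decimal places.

Al³⁺/Al is reduced (cathode, E° = −1.66 V) and Mg²⁺/Mg is oxidized (anode).
E°cell = E°cat − E°an = −1.66 − (−2.37) = +0.71 V; n = 6.
For the overall reaction 2 Al3+(aq) + 3 Mg(s) → 2 Al(s) + 3 Mg2+(aq), Q = [Mg2+(aq)]^3 / [Al3+(aq)]^2 = 0.202, giving log Q = −0.695.
By the Nernst equation, E = +0.71 − (0.0591/6)·(−0.695) = +0.72 V.

+0.72 V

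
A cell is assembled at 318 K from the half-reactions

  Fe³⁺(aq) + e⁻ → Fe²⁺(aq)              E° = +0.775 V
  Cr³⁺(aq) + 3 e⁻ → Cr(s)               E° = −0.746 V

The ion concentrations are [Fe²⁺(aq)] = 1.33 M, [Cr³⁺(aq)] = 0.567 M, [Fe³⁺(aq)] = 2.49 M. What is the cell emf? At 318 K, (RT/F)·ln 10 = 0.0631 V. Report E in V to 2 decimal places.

+1.54 V

Since E°(Fe³⁺/Fe²⁺) > E°(Cr³⁺/Cr), Fe³⁺/Fe²⁺ serves as the cathode.
E°cell = +0.775 − (−0.746) = +1.521 V, with n = 3 electrons transferred.
For the overall reaction 3 Fe³⁺(aq) + Cr(s) → 3 Fe²⁺(aq) + Cr³⁺(aq), Q = ([Fe²⁺(aq)]^3·[Cr³⁺(aq)]) / [Fe³⁺(aq)]^3 = 0.0864, giving log Q = −1.063.
E = E° − (0.0631/n)·log Q = +1.521 − (0.0631/3)(−1.063) = +1.54 V.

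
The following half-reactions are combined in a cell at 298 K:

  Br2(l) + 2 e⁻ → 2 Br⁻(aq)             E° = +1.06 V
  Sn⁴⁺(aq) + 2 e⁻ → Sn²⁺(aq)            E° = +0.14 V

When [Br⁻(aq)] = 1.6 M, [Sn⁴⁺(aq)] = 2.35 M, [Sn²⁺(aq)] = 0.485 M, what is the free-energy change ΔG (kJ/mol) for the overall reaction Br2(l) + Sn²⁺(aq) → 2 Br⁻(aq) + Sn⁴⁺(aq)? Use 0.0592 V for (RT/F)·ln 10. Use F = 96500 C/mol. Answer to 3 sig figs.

−171 kJ/mol

With Br₂/Br⁻ reduced at the cathode, E°cell = +1.06 − (+0.14) = +0.92 V and n = 2.
The reaction quotient is ([Br⁻(aq)]^2·[Sn⁴⁺(aq)]) / [Sn²⁺(aq)] = 12.4; by Nernst, E = +0.92 − (0.0592/2)(1.094) = +0.8876 V.
Finally ΔG = −nFE = −(2)(96500 C/mol)(+0.8876 V) = −171 kJ/mol.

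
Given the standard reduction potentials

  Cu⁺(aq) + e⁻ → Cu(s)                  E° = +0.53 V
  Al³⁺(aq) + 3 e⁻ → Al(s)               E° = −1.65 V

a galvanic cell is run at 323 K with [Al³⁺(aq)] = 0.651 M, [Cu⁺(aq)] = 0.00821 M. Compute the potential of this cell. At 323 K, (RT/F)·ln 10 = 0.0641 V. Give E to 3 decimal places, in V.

The Cu⁺/Cu couple has the more positive E°, so it is the cathode; Al³⁺/Al is the anode.
E°cell = E°cat − E°an = +0.53 − (−1.65) = +2.18 V; n = 3.
Balancing gives 3 Cu⁺(aq) + Al(s) → 3 Cu(s) + Al³⁺(aq); hence Q = [Al³⁺(aq)] / [Cu⁺(aq)]^3 = 1.18×10^6 (log Q = 6.071).
Applying E = E° − (RT ln10/nF)·log Q gives +2.18 − (0.0641/3)(6.071) = +2.050 V.

+2.050 V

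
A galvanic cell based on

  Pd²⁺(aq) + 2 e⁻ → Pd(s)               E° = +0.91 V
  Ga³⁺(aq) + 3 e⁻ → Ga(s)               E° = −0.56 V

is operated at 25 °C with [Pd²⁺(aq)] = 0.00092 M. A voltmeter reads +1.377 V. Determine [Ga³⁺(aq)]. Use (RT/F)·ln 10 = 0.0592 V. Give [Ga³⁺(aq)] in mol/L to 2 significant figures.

1.4 M

With Pd²⁺/Pd at the cathode and Ga³⁺/Ga at the anode, E°cell = +0.91 − (−0.56) = +1.47 V (n = 6).
Rearranging E = E° − (0.0592/n)·log Q gives log Q = 6(+1.47 − (+1.377))/0.0592 = 9.426.
Balancing electrons gives 3 Pd²⁺(aq) + 2 Ga(s) → 3 Pd(s) + 2 Ga³⁺(aq); thus Q = [Ga³⁺(aq)]^2 / [Pd²⁺(aq)]^3.
Solving for the unknown gives log [Ga³⁺(aq)] = 0.159, so [Ga³⁺(aq)] ≈ 1.4 M.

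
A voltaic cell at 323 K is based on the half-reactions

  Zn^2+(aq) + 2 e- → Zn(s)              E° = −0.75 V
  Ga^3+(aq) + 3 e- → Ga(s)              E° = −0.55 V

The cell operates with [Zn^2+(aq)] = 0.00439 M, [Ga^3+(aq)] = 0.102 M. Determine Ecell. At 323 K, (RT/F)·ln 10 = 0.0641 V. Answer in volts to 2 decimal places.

Ga³⁺/Ga is reduced (cathode, E° = −0.55 V) and Zn²⁺/Zn is oxidized (anode).
E°cell = E°cat − E°an = −0.55 − (−0.75) = +0.20 V; n = 6.
The balanced reaction is 2 Ga^3+(aq) + 3 Zn(s) → 2 Ga(s) + 3 Zn^2+(aq), so Q = [Zn^2+(aq)]^3 / [Ga^3+(aq)]^2 = 8.13×10^−6 and log Q = −5.090.
E = E° − (0.0641/n)·log Q = +0.20 − (0.0641/6)(−5.090) = +0.25 V.

+0.25 V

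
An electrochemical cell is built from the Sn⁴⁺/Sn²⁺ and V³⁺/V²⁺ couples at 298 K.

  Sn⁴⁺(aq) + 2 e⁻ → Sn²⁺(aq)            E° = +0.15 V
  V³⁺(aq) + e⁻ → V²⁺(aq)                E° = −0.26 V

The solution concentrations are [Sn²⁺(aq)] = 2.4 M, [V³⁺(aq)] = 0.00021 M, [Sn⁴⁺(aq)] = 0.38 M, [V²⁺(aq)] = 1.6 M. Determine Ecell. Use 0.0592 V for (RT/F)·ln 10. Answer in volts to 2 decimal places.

The Sn⁴⁺/Sn²⁺ couple has the more positive E°, so it is the cathode; V³⁺/V²⁺ is the anode.
E°cell = +0.15 − (−0.26) = +0.41 V, with n = 2 electrons transferred.
Balancing gives Sn⁴⁺(aq) + 2 V²⁺(aq) → Sn²⁺(aq) + 2 V³⁺(aq); hence Q = ([Sn²⁺(aq)]·[V³⁺(aq)]^2) / ([Sn⁴⁺(aq)]·[V²⁺(aq)]^2) = 1.09×10^−7 (log Q = −6.963).
Applying E = E° − (RT ln10/nF)·log Q gives +0.41 − (0.0592/2)(−6.963) = +0.62 V.

+0.62 V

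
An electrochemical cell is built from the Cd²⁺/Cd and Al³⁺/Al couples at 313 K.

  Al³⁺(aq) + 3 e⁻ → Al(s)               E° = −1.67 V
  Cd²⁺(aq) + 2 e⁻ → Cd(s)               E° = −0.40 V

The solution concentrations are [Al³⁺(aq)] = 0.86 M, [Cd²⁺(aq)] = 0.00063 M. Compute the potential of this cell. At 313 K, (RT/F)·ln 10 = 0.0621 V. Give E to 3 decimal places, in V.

Cd²⁺/Cd is reduced (cathode, E° = −0.40 V) and Al³⁺/Al is oxidized (anode).
E°cell = −0.40 − (−1.67) = +1.27 V, with n = 6 electrons transferred.
For the overall reaction 3 Cd²⁺(aq) + 2 Al(s) → 3 Cd(s) + 2 Al³⁺(aq), Q = [Al³⁺(aq)]^2 / [Cd²⁺(aq)]^3 = 2.96×10^9, giving log Q = 9.471.
Applying E = E° − (RT ln10/nF)·log Q gives +1.27 − (0.0621/6)(9.471) = +1.172 V.

+1.172 V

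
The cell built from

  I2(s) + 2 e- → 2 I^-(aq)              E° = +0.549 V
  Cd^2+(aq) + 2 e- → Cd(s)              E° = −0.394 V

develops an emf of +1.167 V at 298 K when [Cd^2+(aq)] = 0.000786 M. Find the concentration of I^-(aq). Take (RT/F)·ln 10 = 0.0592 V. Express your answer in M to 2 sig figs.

0.0059 M

With I₂/I⁻ at the cathode and Cd²⁺/Cd at the anode, E°cell = +0.549 − (−0.394) = +0.943 V (n = 2).
Rearranging E = E° − (0.0592/n)·log Q gives log Q = 2(+0.943 − (+1.167))/0.0592 = −7.568.
For I2(s) + Cd(s) → 2 I^-(aq) + Cd^2+(aq), the reaction quotient is Q = [I^-(aq)]^2·[Cd^2+(aq)].
Substituting the known concentrations and solving, log [I^-(aq)] = −2.232 and [I^-(aq)] = 0.0059 M.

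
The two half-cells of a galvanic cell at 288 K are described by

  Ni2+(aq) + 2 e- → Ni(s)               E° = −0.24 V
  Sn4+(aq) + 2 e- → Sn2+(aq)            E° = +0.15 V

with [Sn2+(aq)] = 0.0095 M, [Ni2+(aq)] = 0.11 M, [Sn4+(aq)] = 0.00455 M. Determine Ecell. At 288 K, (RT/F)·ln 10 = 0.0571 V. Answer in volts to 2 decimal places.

+0.41 V

Since E°(Sn⁴⁺/Sn²⁺) > E°(Ni²⁺/Ni), Sn⁴⁺/Sn²⁺ serves as the cathode.
E°cell = E°cat − E°an = +0.15 − (−0.24) = +0.39 V; n = 2.
For the overall reaction Sn4+(aq) + Ni(s) → Sn2+(aq) + Ni2+(aq), Q = ([Sn2+(aq)]·[Ni2+(aq)]) / [Sn4+(aq)] = 0.23, giving log Q = −0.639.
Applying E = E° − (RT ln10/nF)·log Q gives +0.39 − (0.0571/2)(−0.639) = +0.41 V.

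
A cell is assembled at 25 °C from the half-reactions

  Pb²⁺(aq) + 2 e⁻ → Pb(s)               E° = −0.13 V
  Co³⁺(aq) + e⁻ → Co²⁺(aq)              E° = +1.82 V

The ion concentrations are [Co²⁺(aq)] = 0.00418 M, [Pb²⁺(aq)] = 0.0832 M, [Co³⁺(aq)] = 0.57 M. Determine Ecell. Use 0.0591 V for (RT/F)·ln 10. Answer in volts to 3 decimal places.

+2.108 V

Co³⁺/Co²⁺ is reduced (cathode, E° = +1.82 V) and Pb²⁺/Pb is oxidized (anode).
The standard potential is +1.82 − (−0.13) = +1.95 V and the balanced reaction transfers n = 2 electrons.
For the overall reaction 2 Co³⁺(aq) + Pb(s) → 2 Co²⁺(aq) + Pb²⁺(aq), Q = ([Co²⁺(aq)]^2·[Pb²⁺(aq)]) / [Co³⁺(aq)]^2 = 4.47×10^−6, giving log Q = −5.349.
Applying E = E° − (RT ln10/nF)·log Q gives +1.95 − (0.0591/2)(−5.349) = +2.108 V.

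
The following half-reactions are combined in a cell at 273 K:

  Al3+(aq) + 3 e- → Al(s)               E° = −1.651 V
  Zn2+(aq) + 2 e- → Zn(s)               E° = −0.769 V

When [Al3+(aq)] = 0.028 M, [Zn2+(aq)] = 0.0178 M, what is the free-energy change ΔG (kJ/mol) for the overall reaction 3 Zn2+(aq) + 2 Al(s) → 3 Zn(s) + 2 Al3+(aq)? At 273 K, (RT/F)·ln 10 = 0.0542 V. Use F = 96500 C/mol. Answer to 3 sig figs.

−499 kJ/mol

E°cell = −0.769 − (−1.651) = +0.882 V; the balanced reaction transfers n = 6 electrons.
Q = [Al3+(aq)]^2 / [Zn2+(aq)]^3 = 139, so log Q = 2.143 and E = +0.882 − (0.0542/6)(2.143) = +0.8626 V.
Finally ΔG = −nFE = −(6)(96500 C/mol)(+0.8626 V) = −499 kJ/mol.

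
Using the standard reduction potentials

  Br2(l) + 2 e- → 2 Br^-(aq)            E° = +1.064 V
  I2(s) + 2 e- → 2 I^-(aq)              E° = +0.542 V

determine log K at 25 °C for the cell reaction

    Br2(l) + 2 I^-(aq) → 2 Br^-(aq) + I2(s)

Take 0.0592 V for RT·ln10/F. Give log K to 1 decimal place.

The Br₂/Br⁻ couple is reduced (cathode); E°cell = +1.064 − (+0.542) = +0.522 V with n = 2.
At equilibrium E = 0, so log K = nE°cell / 0.0592 = (2)(+0.522) / 0.0592 = 17.6.

log K = 17.6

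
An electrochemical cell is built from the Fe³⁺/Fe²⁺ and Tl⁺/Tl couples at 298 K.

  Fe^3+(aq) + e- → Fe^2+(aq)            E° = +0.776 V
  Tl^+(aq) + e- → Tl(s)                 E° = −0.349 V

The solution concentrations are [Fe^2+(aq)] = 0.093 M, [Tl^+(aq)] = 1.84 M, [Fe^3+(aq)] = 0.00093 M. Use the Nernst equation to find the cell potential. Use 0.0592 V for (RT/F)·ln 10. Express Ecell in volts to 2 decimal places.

The Fe³⁺/Fe²⁺ couple has the more positive E°, so it is the cathode; Tl⁺/Tl is the anode.
The standard potential is +0.776 − (−0.349) = +1.125 V and the balanced reaction transfers n = 1 electron.
The balanced reaction is Fe^3+(aq) + Tl(s) → Fe^2+(aq) + Tl^+(aq), so Q = ([Fe^2+(aq)]·[Tl^+(aq)]) / [Fe^3+(aq)] = 184 and log Q = 2.265.
Applying E = E° − (RT ln10/nF)·log Q gives +1.125 − (0.0592/1)(2.265) = +0.99 V.

+0.99 V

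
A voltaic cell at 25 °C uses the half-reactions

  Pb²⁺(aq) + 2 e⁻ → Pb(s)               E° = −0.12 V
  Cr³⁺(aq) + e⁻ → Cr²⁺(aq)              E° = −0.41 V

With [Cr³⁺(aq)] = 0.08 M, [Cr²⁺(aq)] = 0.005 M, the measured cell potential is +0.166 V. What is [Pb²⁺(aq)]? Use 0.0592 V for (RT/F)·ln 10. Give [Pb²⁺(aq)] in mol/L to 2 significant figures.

0.017 M

Pb²⁺/Pb is the cathode (higher E°); E°cell = −0.12 − (−0.41) = +0.29 V with n = 2.
Since E = E° − (0.0592/n)·log Q, log Q = n(E° − E)/0.0592 = 4.189.
For Pb²⁺(aq) + 2 Cr²⁺(aq) → Pb(s) + 2 Cr³⁺(aq), the reaction quotient is Q = [Cr³⁺(aq)]^2 / ([Pb²⁺(aq)]·[Cr²⁺(aq)]^2).
Substituting the known concentrations and solving, log [Pb²⁺(aq)] = −1.781 and [Pb²⁺(aq)] = 0.017 M.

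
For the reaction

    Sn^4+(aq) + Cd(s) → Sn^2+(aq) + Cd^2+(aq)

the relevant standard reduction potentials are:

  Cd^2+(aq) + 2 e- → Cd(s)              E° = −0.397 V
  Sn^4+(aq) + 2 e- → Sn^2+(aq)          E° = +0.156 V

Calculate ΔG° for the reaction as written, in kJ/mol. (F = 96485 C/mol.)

In the reaction as written Sn^4+(aq) is reduced, so the Sn⁴⁺/Sn²⁺ couple is the cathode and Cd²⁺/Cd is the anode.
E°cell = +0.156 − (−0.397) = +0.553 V; balancing electrons gives n = 2.
ΔG° = −nFE°cell = −(2)(96485)(+0.553) J/mol = −107 kJ/mol.

−107 kJ/mol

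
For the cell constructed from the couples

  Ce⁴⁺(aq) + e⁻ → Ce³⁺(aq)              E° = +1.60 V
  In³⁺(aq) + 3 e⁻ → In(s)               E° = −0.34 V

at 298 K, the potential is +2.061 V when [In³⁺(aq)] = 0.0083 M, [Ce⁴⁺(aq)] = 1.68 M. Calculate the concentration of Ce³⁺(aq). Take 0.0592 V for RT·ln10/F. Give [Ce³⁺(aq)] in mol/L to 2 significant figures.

0.075 M

The Ce⁴⁺/Ce³⁺ couple has the larger reduction potential, so it is the cathode: E°cell = +1.60 − (−0.34) = +1.94 V and n = 3.
From the Nernst equation, log Q = n(E° − E)/0.0592 = 3·(+1.94 − (+2.061))/0.0592 = −6.132.
For 3 Ce⁴⁺(aq) + In(s) → 3 Ce³⁺(aq) + In³⁺(aq), the reaction quotient is Q = ([Ce³⁺(aq)]^3·[In³⁺(aq)]) / [Ce⁴⁺(aq)]^3.
Substituting the known concentrations and solving, log [Ce³⁺(aq)] = −1.125 and [Ce³⁺(aq)] = 0.075 M.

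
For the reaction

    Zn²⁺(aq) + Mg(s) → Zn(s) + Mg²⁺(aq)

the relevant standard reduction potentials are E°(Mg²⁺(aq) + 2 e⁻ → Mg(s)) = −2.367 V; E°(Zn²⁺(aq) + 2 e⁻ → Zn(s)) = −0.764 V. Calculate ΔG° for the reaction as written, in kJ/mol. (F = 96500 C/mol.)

−309 kJ/mol

In the reaction as written Zn²⁺(aq) is reduced, so the Zn²⁺/Zn couple is the cathode and Mg²⁺/Mg is the anode.
E°cell = −0.764 − (−2.367) = +1.603 V; balancing electrons gives n = 2.
ΔG° = −nFE°cell = −(2)(96500)(+1.603) J/mol = −309 kJ/mol.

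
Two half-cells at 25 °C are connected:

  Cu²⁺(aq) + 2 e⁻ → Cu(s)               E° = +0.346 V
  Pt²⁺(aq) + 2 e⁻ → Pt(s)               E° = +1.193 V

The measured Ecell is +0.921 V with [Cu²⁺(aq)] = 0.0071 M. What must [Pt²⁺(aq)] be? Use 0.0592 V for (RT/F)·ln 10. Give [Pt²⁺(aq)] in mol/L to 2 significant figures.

The Pt²⁺/Pt couple has the larger reduction potential, so it is the cathode: E°cell = +1.193 − (+0.346) = +0.847 V and n = 2.
Since E = E° − (0.0592/n)·log Q, log Q = n(E° − E)/0.0592 = −2.500.
The balanced reaction is Pt²⁺(aq) + Cu(s) → Pt(s) + Cu²⁺(aq), so Q = [Cu²⁺(aq)] / [Pt²⁺(aq)].
Solving for the unknown gives log [Pt²⁺(aq)] = 0.351, so [Pt²⁺(aq)] ≈ 2.2 M.

2.2 M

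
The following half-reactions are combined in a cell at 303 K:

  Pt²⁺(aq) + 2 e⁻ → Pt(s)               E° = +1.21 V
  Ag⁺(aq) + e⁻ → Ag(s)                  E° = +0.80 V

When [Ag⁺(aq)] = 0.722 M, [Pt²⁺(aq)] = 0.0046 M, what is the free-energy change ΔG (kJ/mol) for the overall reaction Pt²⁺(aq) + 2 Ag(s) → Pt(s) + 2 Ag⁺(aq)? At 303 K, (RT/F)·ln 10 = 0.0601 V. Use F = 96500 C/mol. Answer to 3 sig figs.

E°cell = +1.21 − (+0.80) = +0.41 V; the balanced reaction transfers n = 2 electrons.
The reaction quotient is [Ag⁺(aq)]^2 / [Pt²⁺(aq)] = 113; by Nernst, E = +0.41 − (0.0601/2)(2.054) = +0.3483 V.
Finally ΔG = −nFE = −(2)(96500 C/mol)(+0.3483 V) = −67.2 kJ/mol.

−67.2 kJ/mol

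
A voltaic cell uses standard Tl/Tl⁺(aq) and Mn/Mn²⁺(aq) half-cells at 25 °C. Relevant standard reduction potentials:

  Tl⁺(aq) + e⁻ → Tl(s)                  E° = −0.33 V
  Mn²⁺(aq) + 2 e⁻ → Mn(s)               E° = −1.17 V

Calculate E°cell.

+0.84 V

Of the two couples in this cell, the one with the more positive reduction potential is reduced at the cathode: here that is Tl⁺/Tl (−0.33 V); Mn²⁺/Mn (−1.17 V) is the anode.
E°cell = E°(cathode) − E°(anode) = −0.33 − (−1.17) = +0.84 V.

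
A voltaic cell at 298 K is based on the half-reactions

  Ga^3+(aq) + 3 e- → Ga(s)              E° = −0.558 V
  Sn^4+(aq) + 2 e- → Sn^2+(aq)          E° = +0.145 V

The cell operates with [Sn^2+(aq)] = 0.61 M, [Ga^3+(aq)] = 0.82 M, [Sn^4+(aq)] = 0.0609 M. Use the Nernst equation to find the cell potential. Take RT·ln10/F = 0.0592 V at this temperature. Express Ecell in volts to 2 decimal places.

The Sn⁴⁺/Sn²⁺ couple has the more positive E°, so it is the cathode; Ga³⁺/Ga is the anode.
The standard potential is +0.145 − (−0.558) = +0.703 V and the balanced reaction transfers n = 6 electrons.
Balancing gives 3 Sn^4+(aq) + 2 Ga(s) → 3 Sn^2+(aq) + 2 Ga^3+(aq); hence Q = ([Sn^2+(aq)]^3·[Ga^3+(aq)]^2) / [Sn^4+(aq)]^3 = 676 (log Q = 2.830).
E = E° − (0.0592/n)·log Q = +0.703 − (0.0592/6)(2.830) = +0.68 V.

+0.68 V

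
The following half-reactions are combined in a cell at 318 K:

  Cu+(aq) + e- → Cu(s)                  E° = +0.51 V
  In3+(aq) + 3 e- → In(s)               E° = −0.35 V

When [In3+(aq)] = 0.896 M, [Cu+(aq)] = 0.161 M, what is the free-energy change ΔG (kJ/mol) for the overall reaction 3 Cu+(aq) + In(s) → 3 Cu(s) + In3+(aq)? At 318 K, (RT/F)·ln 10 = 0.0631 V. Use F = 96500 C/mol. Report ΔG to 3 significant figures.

−235 kJ/mol

E°cell = +0.51 − (−0.35) = +0.86 V; the balanced reaction transfers n = 3 electrons.
Here Q = [In3+(aq)] / [Cu+(aq)]^3 = 215 (log Q = 2.332), giving E = +0.86 − (0.0631/3)·(2.332) = +0.8110 V.
Finally ΔG = −nFE = −(3)(96500 C/mol)(+0.8110 V) = −235 kJ/mol.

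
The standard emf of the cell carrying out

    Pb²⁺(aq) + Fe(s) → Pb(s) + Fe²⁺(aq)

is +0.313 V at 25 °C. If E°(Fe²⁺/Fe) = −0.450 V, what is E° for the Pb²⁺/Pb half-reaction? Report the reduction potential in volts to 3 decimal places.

In the reaction as written the Pb²⁺/Pb couple is reduced (cathode) and Fe²⁺/Fe is oxidized (anode), so E°cell = E°(Pb²⁺/Pb) − E°(Fe²⁺/Fe).
E°(Pb²⁺/Pb) = E°cell + E°(anode) = +0.313 + (−0.450) = −0.137 V.

−0.137 V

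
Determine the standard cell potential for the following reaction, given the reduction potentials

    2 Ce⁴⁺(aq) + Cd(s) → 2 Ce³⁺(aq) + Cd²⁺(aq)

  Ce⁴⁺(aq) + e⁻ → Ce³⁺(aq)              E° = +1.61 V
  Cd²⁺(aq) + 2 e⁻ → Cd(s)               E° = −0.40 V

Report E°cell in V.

Ce⁴⁺(aq) gains electrons, so the Ce⁴⁺/Ce³⁺ couple is the cathode; the Cd²⁺/Cd couple is the anode.
E°cell = E°(cathode) − E°(anode) = +1.61 − (−0.40) = +2.01 V.

+2.01 V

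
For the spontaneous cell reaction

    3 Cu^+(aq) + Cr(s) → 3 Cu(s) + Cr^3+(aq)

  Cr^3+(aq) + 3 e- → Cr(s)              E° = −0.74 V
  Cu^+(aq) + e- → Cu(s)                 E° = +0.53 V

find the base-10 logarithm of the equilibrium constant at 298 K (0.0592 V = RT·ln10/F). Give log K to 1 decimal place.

log K = 64.4

The Cu⁺/Cu couple is reduced (cathode); E°cell = +0.53 − (−0.74) = +1.27 V with n = 3.
At equilibrium E = 0, so log K = nE°cell / 0.0592 = (3)(+1.27) / 0.0592 = 64.4.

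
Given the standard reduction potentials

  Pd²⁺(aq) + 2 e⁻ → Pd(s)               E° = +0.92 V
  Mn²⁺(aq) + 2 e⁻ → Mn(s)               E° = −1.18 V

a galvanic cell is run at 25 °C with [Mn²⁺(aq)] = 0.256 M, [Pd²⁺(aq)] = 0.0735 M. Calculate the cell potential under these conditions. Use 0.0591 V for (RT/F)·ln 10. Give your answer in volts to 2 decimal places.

Since E°(Pd²⁺/Pd) > E°(Mn²⁺/Mn), Pd²⁺/Pd serves as the cathode.
E°cell = E°cat − E°an = +0.92 − (−1.18) = +2.10 V; n = 2.
The balanced reaction is Pd²⁺(aq) + Mn(s) → Pd(s) + Mn²⁺(aq), so Q = [Mn²⁺(aq)] / [Pd²⁺(aq)] = 3.48 and log Q = 0.542.
E = E° − (0.0591/n)·log Q = +2.10 − (0.0591/2)(0.542) = +2.08 V.

+2.08 V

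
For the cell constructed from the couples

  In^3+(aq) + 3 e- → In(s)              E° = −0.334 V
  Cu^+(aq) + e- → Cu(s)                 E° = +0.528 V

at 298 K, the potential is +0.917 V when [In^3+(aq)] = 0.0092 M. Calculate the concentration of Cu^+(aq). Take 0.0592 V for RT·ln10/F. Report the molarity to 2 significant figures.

With Cu⁺/Cu at the cathode and In³⁺/In at the anode, E°cell = +0.528 − (−0.334) = +0.862 V (n = 3).
Rearranging E = E° − (0.0592/n)·log Q gives log Q = 3(+0.862 − (+0.917))/0.0592 = −2.787.
For 3 Cu^+(aq) + In(s) → 3 Cu(s) + In^3+(aq), the reaction quotient is Q = [In^3+(aq)] / [Cu^+(aq)]^3.
Isolating [Cu^+(aq)] in Q = 10^{−2.787} yields log [Cu^+(aq)] = 0.250, i.e. 1.8 M.

1.8 M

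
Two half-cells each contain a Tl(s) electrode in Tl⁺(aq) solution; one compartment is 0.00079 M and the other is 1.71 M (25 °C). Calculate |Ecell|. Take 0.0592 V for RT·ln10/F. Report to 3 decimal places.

0.197 V

For a concentration cell E°cell = 0, since both electrodes use the same couple.
The compartment with the higher Tl⁺(aq) concentration (1.71 M) acts as the cathode; ions are reduced there and produced at the dilute (0.00079 M) anode.
With n = 1, Ecell = −(0.0592/1)·log([dilute]/[conc]) = −(0.0592/1)·log(0.00079/1.71) = +0.197 V.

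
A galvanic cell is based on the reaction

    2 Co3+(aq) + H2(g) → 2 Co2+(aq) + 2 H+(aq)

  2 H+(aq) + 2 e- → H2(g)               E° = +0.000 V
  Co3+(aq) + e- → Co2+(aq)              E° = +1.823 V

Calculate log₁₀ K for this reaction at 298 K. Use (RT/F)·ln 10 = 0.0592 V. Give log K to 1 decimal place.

The Co³⁺/Co²⁺ couple is reduced (cathode); E°cell = +1.823 − (+0.000) = +1.823 V with n = 2.
At equilibrium E = 0, so log K = nE°cell / 0.0592 = (2)(+1.823) / 0.0592 = 61.6.

log K = 61.6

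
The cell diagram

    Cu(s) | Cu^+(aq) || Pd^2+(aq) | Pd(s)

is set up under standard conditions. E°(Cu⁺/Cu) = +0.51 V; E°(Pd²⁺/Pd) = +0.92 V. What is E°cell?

By convention the left-hand electrode in cell notation is the anode (oxidation) and the right-hand electrode is the cathode (reduction).
E°cell = E°(right) − E°(left) = +0.92 − (+0.51) = +0.41 V.

+0.41 V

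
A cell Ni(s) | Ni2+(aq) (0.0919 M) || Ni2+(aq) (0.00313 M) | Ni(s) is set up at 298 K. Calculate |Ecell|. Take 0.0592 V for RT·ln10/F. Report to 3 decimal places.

For a concentration cell E°cell = 0, since both electrodes use the same couple.
The compartment with the higher Ni2+(aq) concentration (0.0919 M) acts as the cathode; ions are reduced there and produced at the dilute (0.00313 M) anode.
With n = 2, Ecell = −(0.0592/2)·log([dilute]/[conc]) = −(0.0592/2)·log(0.00313/0.0919) = +0.043 V.

0.043 V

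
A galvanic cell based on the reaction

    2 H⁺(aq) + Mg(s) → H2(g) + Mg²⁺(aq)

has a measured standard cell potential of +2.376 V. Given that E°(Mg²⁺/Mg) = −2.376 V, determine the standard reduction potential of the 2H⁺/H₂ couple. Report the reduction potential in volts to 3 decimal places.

+0.000 V

In the reaction as written the 2H⁺/H₂ couple is reduced (cathode) and Mg²⁺/Mg is oxidized (anode), so E°cell = E°(2H⁺/H₂) − E°(Mg²⁺/Mg).
E°(2H⁺/H₂) = E°cell + E°(anode) = +2.376 + (−2.376) = +0.000 V.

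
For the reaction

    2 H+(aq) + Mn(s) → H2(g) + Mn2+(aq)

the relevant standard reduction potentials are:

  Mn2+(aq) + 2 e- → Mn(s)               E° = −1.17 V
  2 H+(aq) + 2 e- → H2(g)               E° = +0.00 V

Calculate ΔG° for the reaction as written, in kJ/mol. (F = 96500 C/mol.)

In the reaction as written H+(aq) is reduced, so the 2H⁺/H₂ couple is the cathode and Mn²⁺/Mn is the anode.
E°cell = +0.00 − (−1.17) = +1.17 V; balancing electrons gives n = 2.
ΔG° = −nFE°cell = −(2)(96500)(+1.17) J/mol = −226 kJ/mol.

−226 kJ/mol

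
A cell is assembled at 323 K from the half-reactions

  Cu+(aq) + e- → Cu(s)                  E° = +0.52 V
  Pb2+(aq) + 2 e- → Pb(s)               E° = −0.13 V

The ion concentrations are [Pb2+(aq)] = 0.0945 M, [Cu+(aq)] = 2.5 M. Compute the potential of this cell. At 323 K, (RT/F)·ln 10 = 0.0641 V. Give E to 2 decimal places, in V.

+0.71 V

The Cu⁺/Cu couple has the more positive E°, so it is the cathode; Pb²⁺/Pb is the anode.
The standard potential is +0.52 − (−0.13) = +0.65 V and the balanced reaction transfers n = 2 electrons.
Balancing gives 2 Cu+(aq) + Pb(s) → 2 Cu(s) + Pb2+(aq); hence Q = [Pb2+(aq)] / [Cu+(aq)]^2 = 0.0151 (log Q = −1.820).
By the Nernst equation, E = +0.65 − (0.0641/2)·(−1.820) = +0.71 V.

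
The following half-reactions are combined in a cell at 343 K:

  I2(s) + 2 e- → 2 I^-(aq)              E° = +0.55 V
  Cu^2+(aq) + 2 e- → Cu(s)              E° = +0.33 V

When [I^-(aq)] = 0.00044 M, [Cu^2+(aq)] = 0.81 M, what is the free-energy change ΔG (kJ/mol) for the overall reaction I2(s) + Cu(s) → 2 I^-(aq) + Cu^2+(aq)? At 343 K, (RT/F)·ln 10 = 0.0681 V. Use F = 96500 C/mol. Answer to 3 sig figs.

E°cell = +0.55 − (+0.33) = +0.22 V; the balanced reaction transfers n = 2 electrons.
The reaction quotient is [I^-(aq)]^2·[Cu^2+(aq)] = 1.57×10^−7; by Nernst, E = +0.22 − (0.0681/2)(−6.805) = +0.4517 V.
Then ΔG = −nFE = −2 × 96500 × +0.4517 J/mol = −87.2 kJ/mol.

−87.2 kJ/mol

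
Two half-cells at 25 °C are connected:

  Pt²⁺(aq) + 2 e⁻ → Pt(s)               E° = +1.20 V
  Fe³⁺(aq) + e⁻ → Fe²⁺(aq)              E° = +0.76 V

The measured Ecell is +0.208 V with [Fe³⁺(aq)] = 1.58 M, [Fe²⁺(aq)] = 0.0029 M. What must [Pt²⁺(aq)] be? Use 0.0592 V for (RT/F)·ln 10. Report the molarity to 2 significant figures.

0.0043 M

With Pt²⁺/Pt at the cathode and Fe³⁺/Fe²⁺ at the anode, E°cell = +1.20 − (+0.76) = +0.44 V (n = 2).
Since E = E° − (0.0592/n)·log Q, log Q = n(E° − E)/0.0592 = 7.838.
The balanced reaction is Pt²⁺(aq) + 2 Fe²⁺(aq) → Pt(s) + 2 Fe³⁺(aq), so Q = [Fe³⁺(aq)]^2 / ([Pt²⁺(aq)]·[Fe²⁺(aq)]^2).
Substituting the known concentrations and solving, log [Pt²⁺(aq)] = −2.365 and [Pt²⁺(aq)] = 0.0043 M.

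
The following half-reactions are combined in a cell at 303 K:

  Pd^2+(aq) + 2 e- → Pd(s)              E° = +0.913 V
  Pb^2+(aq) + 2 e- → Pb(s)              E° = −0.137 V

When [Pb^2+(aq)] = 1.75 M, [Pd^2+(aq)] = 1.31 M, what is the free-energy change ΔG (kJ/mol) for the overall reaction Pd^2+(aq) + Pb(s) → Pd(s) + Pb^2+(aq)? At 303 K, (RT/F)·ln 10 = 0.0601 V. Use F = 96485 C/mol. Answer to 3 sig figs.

−202 kJ/mol

With Pd²⁺/Pd reduced at the cathode, E°cell = +0.913 − (−0.137) = +1.050 V and n = 2.
The reaction quotient is [Pb^2+(aq)] / [Pd^2+(aq)] = 1.34; by Nernst, E = +1.050 − (0.0601/2)(0.126) = +1.0462 V.
Then ΔG = −nFE = −2 × 96485 × +1.0462 J/mol = −202 kJ/mol.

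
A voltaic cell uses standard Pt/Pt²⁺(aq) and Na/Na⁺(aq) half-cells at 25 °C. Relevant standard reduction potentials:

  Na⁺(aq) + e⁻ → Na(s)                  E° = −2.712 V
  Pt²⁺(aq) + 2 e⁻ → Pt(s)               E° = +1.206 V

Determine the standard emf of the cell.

+3.918 V

Of the two couples in this cell, the one with the more positive reduction potential is reduced at the cathode: here that is Pt²⁺/Pt (+1.206 V); Na⁺/Na (−2.712 V) is the anode.
E°cell = E°(cathode) − E°(anode) = +1.206 − (−2.712) = +3.918 V.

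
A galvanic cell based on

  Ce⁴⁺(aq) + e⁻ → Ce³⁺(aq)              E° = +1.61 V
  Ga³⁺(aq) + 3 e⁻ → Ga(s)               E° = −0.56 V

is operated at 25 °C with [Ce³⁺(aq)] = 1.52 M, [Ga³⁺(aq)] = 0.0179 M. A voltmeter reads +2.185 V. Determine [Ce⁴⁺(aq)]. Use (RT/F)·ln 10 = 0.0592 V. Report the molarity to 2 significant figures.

With Ce⁴⁺/Ce³⁺ at the cathode and Ga³⁺/Ga at the anode, E°cell = +1.61 − (−0.56) = +2.17 V (n = 3).
From the Nernst equation, log Q = n(E° − E)/0.0592 = 3·(+2.17 − (+2.185))/0.0592 = −0.760.
The balanced reaction is 3 Ce⁴⁺(aq) + Ga(s) → 3 Ce³⁺(aq) + Ga³⁺(aq), so Q = ([Ce³⁺(aq)]^3·[Ga³⁺(aq)]) / [Ce⁴⁺(aq)]^3.
Isolating [Ce⁴⁺(aq)] in Q = 10^{−0.760} yields log [Ce⁴⁺(aq)] = −0.147, i.e. 0.71 M.

0.71 M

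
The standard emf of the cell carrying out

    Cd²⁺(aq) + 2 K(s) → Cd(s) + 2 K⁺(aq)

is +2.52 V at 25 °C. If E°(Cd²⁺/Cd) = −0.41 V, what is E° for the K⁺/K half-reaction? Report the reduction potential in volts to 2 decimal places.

−2.93 V

In the reaction as written the Cd²⁺/Cd couple is reduced (cathode) and K⁺/K is oxidized (anode), so E°cell = E°(Cd²⁺/Cd) − E°(K⁺/K).
E°(K⁺/K) = E°(cathode) − E°cell = −0.41 − (+2.52) = −2.93 V.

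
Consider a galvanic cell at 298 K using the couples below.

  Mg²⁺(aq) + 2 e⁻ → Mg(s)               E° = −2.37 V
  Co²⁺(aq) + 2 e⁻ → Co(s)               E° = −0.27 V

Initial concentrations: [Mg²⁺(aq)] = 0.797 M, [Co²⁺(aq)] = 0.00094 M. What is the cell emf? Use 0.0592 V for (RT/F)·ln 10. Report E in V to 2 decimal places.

+2.01 V

The Co²⁺/Co couple has the more positive E°, so it is the cathode; Mg²⁺/Mg is the anode.
E°cell = −0.27 − (−2.37) = +2.10 V, with n = 2 electrons transferred.
Balancing gives Co²⁺(aq) + Mg(s) → Co(s) + Mg²⁺(aq); hence Q = [Mg²⁺(aq)] / [Co²⁺(aq)] = 848 (log Q = 2.928).
By the Nernst equation, E = +2.10 − (0.0592/2)·(2.928) = +2.01 V.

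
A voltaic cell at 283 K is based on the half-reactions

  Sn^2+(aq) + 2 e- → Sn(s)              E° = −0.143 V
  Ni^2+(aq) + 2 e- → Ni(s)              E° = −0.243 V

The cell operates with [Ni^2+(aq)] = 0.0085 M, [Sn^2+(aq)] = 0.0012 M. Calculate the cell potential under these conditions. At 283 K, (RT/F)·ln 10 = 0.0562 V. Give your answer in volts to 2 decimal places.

+0.08 V

The Sn²⁺/Sn couple has the more positive E°, so it is the cathode; Ni²⁺/Ni is the anode.
The standard potential is −0.143 − (−0.243) = +0.100 V and the balanced reaction transfers n = 2 electrons.
The balanced reaction is Sn^2+(aq) + Ni(s) → Sn(s) + Ni^2+(aq), so Q = [Ni^2+(aq)] / [Sn^2+(aq)] = 7.08 and log Q = 0.850.
E = E° − (0.0562/n)·log Q = +0.100 − (0.0562/2)(0.850) = +0.08 V.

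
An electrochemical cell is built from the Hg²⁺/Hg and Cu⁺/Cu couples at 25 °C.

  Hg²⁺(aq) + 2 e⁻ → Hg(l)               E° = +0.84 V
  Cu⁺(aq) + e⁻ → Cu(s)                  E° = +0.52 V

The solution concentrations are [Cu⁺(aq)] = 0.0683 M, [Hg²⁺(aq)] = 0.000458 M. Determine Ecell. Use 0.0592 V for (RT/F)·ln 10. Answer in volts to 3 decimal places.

Hg²⁺/Hg is reduced (cathode, E° = +0.84 V) and Cu⁺/Cu is oxidized (anode).
E°cell = E°cat − E°an = +0.84 − (+0.52) = +0.32 V; n = 2.
Balancing gives Hg²⁺(aq) + 2 Cu(s) → Hg(l) + 2 Cu⁺(aq); hence Q = [Cu⁺(aq)]^2 / [Hg²⁺(aq)] = 10.2 (log Q = 1.008).
By the Nernst equation, E = +0.32 − (0.0592/2)·(1.008) = +0.290 V.

+0.290 V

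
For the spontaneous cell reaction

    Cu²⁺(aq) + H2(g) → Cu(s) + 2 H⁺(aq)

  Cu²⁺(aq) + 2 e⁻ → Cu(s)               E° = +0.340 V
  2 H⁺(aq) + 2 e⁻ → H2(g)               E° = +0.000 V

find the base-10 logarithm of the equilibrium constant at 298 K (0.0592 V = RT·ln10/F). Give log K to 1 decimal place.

log K = 11.5

The Cu²⁺/Cu couple is reduced (cathode); E°cell = +0.340 − (+0.000) = +0.340 V with n = 2.
At equilibrium E = 0, so log K = nE°cell / 0.0592 = (2)(+0.340) / 0.0592 = 11.5.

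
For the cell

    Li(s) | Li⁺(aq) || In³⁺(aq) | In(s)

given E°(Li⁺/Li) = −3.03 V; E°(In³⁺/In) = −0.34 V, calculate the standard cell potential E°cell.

+2.69 V

By convention the left-hand electrode in cell notation is the anode (oxidation) and the right-hand electrode is the cathode (reduction).
E°cell = E°(right) − E°(left) = −0.34 − (−3.03) = +2.69 V.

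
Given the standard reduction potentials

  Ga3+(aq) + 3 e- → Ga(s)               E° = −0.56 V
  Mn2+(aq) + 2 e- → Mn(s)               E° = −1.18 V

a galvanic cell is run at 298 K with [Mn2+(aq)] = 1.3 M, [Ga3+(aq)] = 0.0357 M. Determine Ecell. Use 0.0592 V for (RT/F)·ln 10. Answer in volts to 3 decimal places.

The Ga³⁺/Ga couple has the more positive E°, so it is the cathode; Mn²⁺/Mn is the anode.
E°cell = −0.56 − (−1.18) = +0.62 V, with n = 6 electrons transferred.
For the overall reaction 2 Ga3+(aq) + 3 Mn(s) → 2 Ga(s) + 3 Mn2+(aq), Q = [Mn2+(aq)]^3 / [Ga3+(aq)]^2 = 1.72×10^3, giving log Q = 3.236.
Applying E = E° − (RT ln10/nF)·log Q gives +0.62 − (0.0592/6)(3.236) = +0.588 V.

+0.588 V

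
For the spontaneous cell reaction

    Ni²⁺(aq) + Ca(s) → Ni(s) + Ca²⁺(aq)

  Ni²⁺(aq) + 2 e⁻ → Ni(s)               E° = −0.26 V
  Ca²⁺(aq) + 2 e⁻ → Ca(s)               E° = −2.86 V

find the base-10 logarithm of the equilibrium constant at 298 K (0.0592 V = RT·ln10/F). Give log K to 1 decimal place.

The Ni²⁺/Ni couple is reduced (cathode); E°cell = −0.26 − (−2.86) = +2.60 V with n = 2.
At equilibrium E = 0, so log K = nE°cell / 0.0592 = (2)(+2.60) / 0.0592 = 87.8.

log K = 87.8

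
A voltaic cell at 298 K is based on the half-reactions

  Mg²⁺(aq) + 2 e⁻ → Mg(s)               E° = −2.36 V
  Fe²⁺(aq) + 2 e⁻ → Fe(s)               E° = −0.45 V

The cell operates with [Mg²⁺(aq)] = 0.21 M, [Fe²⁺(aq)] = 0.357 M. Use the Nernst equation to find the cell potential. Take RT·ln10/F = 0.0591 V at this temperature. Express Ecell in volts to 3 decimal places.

The Fe²⁺/Fe couple has the more positive E°, so it is the cathode; Mg²⁺/Mg is the anode.
E°cell = E°cat − E°an = −0.45 − (−2.36) = +1.91 V; n = 2.
Balancing gives Fe²⁺(aq) + Mg(s) → Fe(s) + Mg²⁺(aq); hence Q = [Mg²⁺(aq)] / [Fe²⁺(aq)] = 0.588 (log Q = −0.230).
E = E° − (0.0591/n)·log Q = +1.91 − (0.0591/2)(−0.230) = +1.917 V.

+1.917 V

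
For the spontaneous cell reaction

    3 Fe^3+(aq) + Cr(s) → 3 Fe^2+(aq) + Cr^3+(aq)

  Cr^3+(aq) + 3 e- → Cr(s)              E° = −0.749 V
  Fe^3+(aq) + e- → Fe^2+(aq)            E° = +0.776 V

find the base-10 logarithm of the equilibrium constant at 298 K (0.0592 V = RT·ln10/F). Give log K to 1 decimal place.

log K = 77.3

The Fe³⁺/Fe²⁺ couple is reduced (cathode); E°cell = +0.776 − (−0.749) = +1.525 V with n = 3.
At equilibrium E = 0, so log K = nE°cell / 0.0592 = (3)(+1.525) / 0.0592 = 77.3.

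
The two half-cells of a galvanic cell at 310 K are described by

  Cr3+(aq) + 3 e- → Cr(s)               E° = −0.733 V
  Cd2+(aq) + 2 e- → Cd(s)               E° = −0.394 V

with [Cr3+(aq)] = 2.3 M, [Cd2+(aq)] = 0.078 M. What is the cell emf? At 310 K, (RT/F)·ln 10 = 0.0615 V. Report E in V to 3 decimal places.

Cd²⁺/Cd is reduced (cathode, E° = −0.394 V) and Cr³⁺/Cr is oxidized (anode).
E°cell = E°cat − E°an = −0.394 − (−0.733) = +0.339 V; n = 6.
The balanced reaction is 3 Cd2+(aq) + 2 Cr(s) → 3 Cd(s) + 2 Cr3+(aq), so Q = [Cr3+(aq)]^2 / [Cd2+(aq)]^3 = 1.11×10^4 and log Q = 4.047.
E = E° − (0.0615/n)·log Q = +0.339 − (0.0615/6)(4.047) = +0.298 V.

+0.298 V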